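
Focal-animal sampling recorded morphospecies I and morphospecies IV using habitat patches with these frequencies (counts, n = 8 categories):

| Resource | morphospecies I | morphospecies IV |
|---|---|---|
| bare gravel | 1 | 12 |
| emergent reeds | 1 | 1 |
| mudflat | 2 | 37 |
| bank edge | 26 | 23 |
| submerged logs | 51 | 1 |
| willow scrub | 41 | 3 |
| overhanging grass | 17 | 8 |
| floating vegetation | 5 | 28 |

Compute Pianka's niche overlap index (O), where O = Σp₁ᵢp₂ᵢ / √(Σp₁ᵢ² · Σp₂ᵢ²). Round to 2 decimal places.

0.29

Proportions for morphospecies I (n=144): 1/144=0.0069, 1/144=0.0069, 2/144=0.0139, 26/144=0.1806, 51/144=0.3542, 41/144=0.2847, 17/144=0.1181, 5/144=0.0347
Proportions for morphospecies IV (n=113): 12/113=0.1062, 1/113=0.0088, 37/113=0.3274, 23/113=0.2035, 1/113=0.0088, 3/113=0.0265, 8/113=0.0708, 28/113=0.2478
Σ p₁ᵢp₂ᵢ = 0.000733 + 0.000061 + 0.004551 + 0.036752 + 0.003117 + 0.007545 + 0.008361 + 0.008599 = 0.069719
Σp_1ᵢ² = 0.0069² + 0.0069² + 0.0139² + 0.1806² + 0.3542² + 0.2847² + 0.1181² + 0.0347² = 0.000048 + 0.000048 + 0.000193 + 0.032616 + 0.125458 + 0.081054 + 0.013948 + 0.001204 = 0.254569
Σp_2ᵢ² = 0.1062² + 0.0088² + 0.3274² + 0.2035² + 0.0088² + 0.0265² + 0.0708² + 0.2478² = 0.011278 + 0.000077 + 0.107191 + 0.041412 + 0.000077 + 0.000702 + 0.005013 + 0.061405 = 0.227155
O = 0.069719 / √(0.254569 × 0.227155) = 0.069719 / 0.2404717 = 0.2899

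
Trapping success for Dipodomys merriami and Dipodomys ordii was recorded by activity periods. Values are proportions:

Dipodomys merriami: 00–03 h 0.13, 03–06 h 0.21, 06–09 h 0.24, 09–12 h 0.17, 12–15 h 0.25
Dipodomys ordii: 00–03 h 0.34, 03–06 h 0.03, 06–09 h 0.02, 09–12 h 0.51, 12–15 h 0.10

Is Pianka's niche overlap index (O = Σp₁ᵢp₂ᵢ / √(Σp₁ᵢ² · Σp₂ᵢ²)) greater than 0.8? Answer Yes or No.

Σ p₁ᵢp₂ᵢ = 0.0442 + 0.0063 + 0.0048 + 0.0867 + 0.0250 = 0.1670
Σp_1ᵢ² = 0.13² + 0.21² + 0.24² + 0.17² + 0.25² = 0.0169 + 0.0441 + 0.0576 + 0.0289 + 0.0625 = 0.2100
Σp_2ᵢ² = 0.34² + 0.03² + 0.02² + 0.51² + 0.10² = 0.1156 + 0.0009 + 0.0004 + 0.2601 + 0.0100 = 0.3870
O = 0.1670 / √(0.2100 × 0.3870) = 0.1670 / 0.28508 = 0.5858
O = 0.5858 < 0.8 → No.

No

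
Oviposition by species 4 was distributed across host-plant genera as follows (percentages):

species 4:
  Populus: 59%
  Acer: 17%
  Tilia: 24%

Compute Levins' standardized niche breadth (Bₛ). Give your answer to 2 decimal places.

Convert percentages to proportions (divide by 100).
Σpᵢ² = 0.59² + 0.17² + 0.24² = 0.3481 + 0.0289 + 0.0576 = 0.4346
B = 1 / 0.4346 = 2.3010
Bₛ = (B − 1)/(n − 1) = (2.3010 − 1)/(3 − 1) = 1.3010/2 = 0.6505

0.65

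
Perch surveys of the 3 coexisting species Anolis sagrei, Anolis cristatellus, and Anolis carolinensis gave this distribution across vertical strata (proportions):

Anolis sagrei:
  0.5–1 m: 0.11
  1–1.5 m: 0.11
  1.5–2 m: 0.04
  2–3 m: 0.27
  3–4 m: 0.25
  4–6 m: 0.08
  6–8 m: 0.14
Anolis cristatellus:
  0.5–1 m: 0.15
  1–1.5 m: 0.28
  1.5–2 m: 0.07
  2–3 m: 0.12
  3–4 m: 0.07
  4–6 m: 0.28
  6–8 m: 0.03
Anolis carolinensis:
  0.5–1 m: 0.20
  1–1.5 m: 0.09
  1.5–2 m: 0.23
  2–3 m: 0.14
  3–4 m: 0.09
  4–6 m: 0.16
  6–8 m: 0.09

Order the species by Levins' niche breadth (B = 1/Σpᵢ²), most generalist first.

Anolis carolinensis > Anolis sagrei > Anolis cristatellus

Σp_sagrᵢ² = 0.11² + 0.11² + 0.04² + 0.27² + 0.25² + 0.08² + 0.14² = 0.0121 + 0.0121 + 0.0016 + 0.0729 + 0.0625 + 0.0064 + 0.0196 = 0.1872
B_sagr = 1 / 0.1872 = 5.3419
Σp_crisᵢ² = 0.15² + 0.28² + 0.07² + 0.12² + 0.07² + 0.28² + 0.03² = 0.0225 + 0.0784 + 0.0049 + 0.0144 + 0.0049 + 0.0784 + 0.0009 = 0.2044
B_cris = 1 / 0.2044 = 4.8924
Σp_caroᵢ² = 0.20² + 0.09² + 0.23² + 0.14² + 0.09² + 0.16² + 0.09² = 0.0400 + 0.0081 + 0.0529 + 0.0196 + 0.0081 + 0.0256 + 0.0081 = 0.1624
B_caro = 1 / 0.1624 = 6.1576
Ranking by B (broadest → narrowest): Anolis carolinensis (6.16) > Anolis sagrei (5.34) > Anolis cristatellus (4.89)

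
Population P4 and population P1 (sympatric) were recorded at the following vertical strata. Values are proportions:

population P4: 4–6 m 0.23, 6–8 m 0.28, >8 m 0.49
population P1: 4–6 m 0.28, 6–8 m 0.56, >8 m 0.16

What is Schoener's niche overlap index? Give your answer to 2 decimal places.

0.67

Σ|p₁ᵢ − p₂ᵢ| = 0.05 + 0.28 + 0.33 = 0.66
D = 1 − ½ × 0.66 = 1 − 0.330 = 0.6700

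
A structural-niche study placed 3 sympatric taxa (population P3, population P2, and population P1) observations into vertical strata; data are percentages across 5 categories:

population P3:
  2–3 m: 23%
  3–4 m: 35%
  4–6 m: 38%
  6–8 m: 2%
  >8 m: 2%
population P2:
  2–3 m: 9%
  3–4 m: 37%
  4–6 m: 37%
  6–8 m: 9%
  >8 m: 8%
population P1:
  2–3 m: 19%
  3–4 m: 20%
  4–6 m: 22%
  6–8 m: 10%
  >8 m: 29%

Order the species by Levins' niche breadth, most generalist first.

population P1 > population P2 > population P3

Convert percentages to proportions (divide by 100).
Σp_P3ᵢ² = 0.23² + 0.35² + 0.38² + 0.02² + 0.02² = 0.0529 + 0.1225 + 0.1444 + 0.0004 + 0.0004 = 0.3206
B_P3 = 1 / 0.3206 = 3.1192
Σp_P2ᵢ² = 0.09² + 0.37² + 0.37² + 0.09² + 0.08² = 0.0081 + 0.1369 + 0.1369 + 0.0081 + 0.0064 = 0.2964
B_P2 = 1 / 0.2964 = 3.3738
Σp_P1ᵢ² = 0.19² + 0.20² + 0.22² + 0.10² + 0.29² = 0.0361 + 0.0400 + 0.0484 + 0.0100 + 0.0841 = 0.2186
B_P1 = 1 / 0.2186 = 4.5746
Ranking by B (broadest → narrowest): population P1 (4.57) > population P2 (3.37) > population P3 (3.12)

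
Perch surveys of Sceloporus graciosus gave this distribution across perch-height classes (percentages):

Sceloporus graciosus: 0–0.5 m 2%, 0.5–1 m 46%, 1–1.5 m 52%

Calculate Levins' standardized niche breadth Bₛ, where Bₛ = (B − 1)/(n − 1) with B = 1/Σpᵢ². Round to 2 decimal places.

0.54

Convert percentages to proportions (divide by 100).
Σpᵢ² = 0.02² + 0.46² + 0.52² = 0.0004 + 0.2116 + 0.2704 = 0.4824
B = 1 / 0.4824 = 2.0730
Bₛ = (B − 1)/(n − 1) = (2.0730 − 1)/(3 − 1) = 1.0730/2 = 0.5365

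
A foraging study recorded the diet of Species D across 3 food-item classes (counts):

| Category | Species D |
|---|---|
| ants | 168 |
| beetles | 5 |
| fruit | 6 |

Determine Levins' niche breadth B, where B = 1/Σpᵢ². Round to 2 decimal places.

1.13

Proportions for Species D (n=179): 168/179=0.9385, 5/179=0.0279, 6/179=0.0335
Σpᵢ² = 0.9385² + 0.0279² + 0.0335² = 0.880782 + 0.000778 + 0.001122 = 0.882682
B = 1 / 0.882682 = 1.1329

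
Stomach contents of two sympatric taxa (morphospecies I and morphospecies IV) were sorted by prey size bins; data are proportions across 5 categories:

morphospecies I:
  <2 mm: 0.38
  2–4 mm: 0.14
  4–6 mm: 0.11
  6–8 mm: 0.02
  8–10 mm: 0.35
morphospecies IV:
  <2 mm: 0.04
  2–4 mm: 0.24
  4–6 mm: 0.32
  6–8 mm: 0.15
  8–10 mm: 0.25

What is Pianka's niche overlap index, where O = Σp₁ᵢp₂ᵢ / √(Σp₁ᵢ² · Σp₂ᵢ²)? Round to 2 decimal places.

0.64

Σ p₁ᵢp₂ᵢ = 0.0152 + 0.0336 + 0.0352 + 0.0030 + 0.0875 = 0.1745
Σp_1ᵢ² = 0.38² + 0.14² + 0.11² + 0.02² + 0.35² = 0.1444 + 0.0196 + 0.0121 + 0.0004 + 0.1225 = 0.2990
Σp_2ᵢ² = 0.04² + 0.24² + 0.32² + 0.15² + 0.25² = 0.0016 + 0.0576 + 0.1024 + 0.0225 + 0.0625 = 0.2466
O = 0.1745 / √(0.2990 × 0.2466) = 0.1745 / 0.27154 = 0.6426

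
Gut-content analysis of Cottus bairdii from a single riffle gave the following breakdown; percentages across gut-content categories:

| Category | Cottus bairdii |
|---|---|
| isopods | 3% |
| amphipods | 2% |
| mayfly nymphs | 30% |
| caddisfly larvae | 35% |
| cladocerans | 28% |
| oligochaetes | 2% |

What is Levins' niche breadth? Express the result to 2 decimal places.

3.42

Convert percentages to proportions (divide by 100).
Σpᵢ² = 0.03² + 0.02² + 0.30² + 0.35² + 0.28² + 0.02² = 0.0009 + 0.0004 + 0.0900 + 0.1225 + 0.0784 + 0.0004 = 0.2926
B = 1 / 0.2926 = 3.4176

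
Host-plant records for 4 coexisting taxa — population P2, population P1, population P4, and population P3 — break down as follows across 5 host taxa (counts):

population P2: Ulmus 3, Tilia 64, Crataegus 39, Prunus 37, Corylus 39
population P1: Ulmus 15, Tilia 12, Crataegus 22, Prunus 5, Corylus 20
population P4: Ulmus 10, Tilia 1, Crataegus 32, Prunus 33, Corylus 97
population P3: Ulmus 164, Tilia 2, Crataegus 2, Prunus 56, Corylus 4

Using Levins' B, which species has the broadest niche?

population P1

Proportions for population P2 (n=182): 3/182=0.0165, 64/182=0.3516, 39/182=0.2143, 37/182=0.2033, 39/182=0.2143
Proportions for population P1 (n=74): 15/74=0.2027, 12/74=0.1622, 22/74=0.2973, 5/74=0.0676, 20/74=0.2703
Proportions for population P4 (n=173): 10/173=0.0578, 1/173=0.0058, 32/173=0.1850, 33/173=0.1908, 97/173=0.5607
Proportions for population P3 (n=228): 164/228=0.7193, 2/228=0.0088, 2/228=0.0088, 56/228=0.2456, 4/228=0.0175
Σp_P2ᵢ² = 0.0165² + 0.3516² + 0.2143² + 0.2033² + 0.2143² = 0.000272 + 0.123623 + 0.045924 + 0.041331 + 0.045924 = 0.257074
B_P2 = 1 / 0.257074 = 3.8899
Σp_P1ᵢ² = 0.2027² + 0.1622² + 0.2973² + 0.0676² + 0.2703² = 0.041087 + 0.026309 + 0.088387 + 0.004570 + 0.073062 = 0.233415
B_P1 = 1 / 0.233415 = 4.2842
Σp_P4ᵢ² = 0.0578² + 0.0058² + 0.1850² + 0.1908² + 0.5607² = 0.003341 + 0.000034 + 0.034225 + 0.036405 + 0.314384 = 0.388389
B_P4 = 1 / 0.388389 = 2.5747
Σp_P3ᵢ² = 0.7193² + 0.0088² + 0.0088² + 0.2456² + 0.0175² = 0.517392 + 0.000077 + 0.000077 + 0.060319 + 0.000306 = 0.578171
B_P3 = 1 / 0.578171 = 1.7296
Highest B → broadest niche (most generalist): population P1 (B = 4.28).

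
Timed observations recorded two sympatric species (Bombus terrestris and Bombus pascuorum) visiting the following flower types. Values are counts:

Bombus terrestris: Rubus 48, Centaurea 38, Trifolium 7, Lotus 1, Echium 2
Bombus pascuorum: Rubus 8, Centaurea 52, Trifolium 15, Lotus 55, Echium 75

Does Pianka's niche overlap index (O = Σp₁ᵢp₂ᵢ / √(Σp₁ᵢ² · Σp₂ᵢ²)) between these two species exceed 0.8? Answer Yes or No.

Proportions for Bombus terrestris (n=96): 48/96=0.5000, 38/96=0.3958, 7/96=0.0729, 1/96=0.0104, 2/96=0.0208
Proportions for Bombus pascuorum (n=205): 8/205=0.0390, 52/205=0.2537, 15/205=0.0732, 55/205=0.2683, 75/205=0.3659
Σ p₁ᵢp₂ᵢ = 0.019500 + 0.100414 + 0.005336 + 0.002790 + 0.007611 = 0.135651
Σp_1ᵢ² = 0.5000² + 0.3958² + 0.0729² + 0.0104² + 0.0208² = 0.250000 + 0.156658 + 0.005314 + 0.000108 + 0.000433 = 0.412513
Σp_2ᵢ² = 0.0390² + 0.2537² + 0.0732² + 0.2683² + 0.3659² = 0.001521 + 0.064364 + 0.005358 + 0.071985 + 0.133883 = 0.277111
O = 0.135651 / √(0.412513 × 0.277111) = 0.135651 / 0.3381004 = 0.4012
O = 0.4012 < 0.8 → No.

No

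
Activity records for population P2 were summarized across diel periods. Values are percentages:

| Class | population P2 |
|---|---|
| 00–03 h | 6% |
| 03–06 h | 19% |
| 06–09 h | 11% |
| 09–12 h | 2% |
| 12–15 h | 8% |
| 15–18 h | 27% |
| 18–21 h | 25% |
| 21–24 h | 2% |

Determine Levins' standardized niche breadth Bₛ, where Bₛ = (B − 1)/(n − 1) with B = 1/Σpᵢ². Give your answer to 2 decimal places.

0.59

Convert percentages to proportions (divide by 100).
Σpᵢ² = 0.06² + 0.19² + 0.11² + 0.02² + 0.08² + 0.27² + 0.25² + 0.02² = 0.0036 + 0.0361 + 0.0121 + 0.0004 + 0.0064 + 0.0729 + 0.0625 + 0.0004 = 0.1944
B = 1 / 0.1944 = 5.1440
Bₛ = (B − 1)/(n − 1) = (5.1440 − 1)/(8 − 1) = 4.1440/7 = 0.5920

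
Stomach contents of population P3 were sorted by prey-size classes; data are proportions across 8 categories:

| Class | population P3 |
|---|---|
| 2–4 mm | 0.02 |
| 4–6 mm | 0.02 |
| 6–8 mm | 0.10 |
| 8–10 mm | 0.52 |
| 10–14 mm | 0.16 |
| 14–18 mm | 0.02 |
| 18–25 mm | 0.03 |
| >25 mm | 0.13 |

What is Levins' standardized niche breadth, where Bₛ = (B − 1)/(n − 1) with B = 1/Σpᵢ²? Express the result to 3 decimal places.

Σpᵢ² = 0.02² + 0.02² + 0.10² + 0.52² + 0.16² + 0.02² + 0.03² + 0.13² = 0.0004 + 0.0004 + 0.0100 + 0.2704 + 0.0256 + 0.0004 + 0.0009 + 0.0169 = 0.3250
B = 1 / 0.3250 = 3.07692
Bₛ = (B − 1)/(n − 1) = (3.07692 − 1)/(8 − 1) = 2.07692/7 = 0.29670

0.297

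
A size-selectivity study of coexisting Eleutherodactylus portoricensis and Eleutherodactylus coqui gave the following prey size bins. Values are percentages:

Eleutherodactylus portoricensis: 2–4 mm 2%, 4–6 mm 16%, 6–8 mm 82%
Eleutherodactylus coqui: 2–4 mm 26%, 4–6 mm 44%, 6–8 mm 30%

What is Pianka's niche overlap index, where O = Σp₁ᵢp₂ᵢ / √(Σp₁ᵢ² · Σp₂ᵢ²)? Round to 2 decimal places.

Convert percentages to proportions (divide by 100).
Σ p₁ᵢp₂ᵢ = 0.0052 + 0.0704 + 0.2460 = 0.3216
Σp_1ᵢ² = 0.02² + 0.16² + 0.82² = 0.0004 + 0.0256 + 0.6724 = 0.6984
Σp_2ᵢ² = 0.26² + 0.44² + 0.30² = 0.0676 + 0.1936 + 0.0900 = 0.3512
O = 0.3216 / √(0.6984 × 0.3512) = 0.3216 / 0.49526 = 0.6494

0.65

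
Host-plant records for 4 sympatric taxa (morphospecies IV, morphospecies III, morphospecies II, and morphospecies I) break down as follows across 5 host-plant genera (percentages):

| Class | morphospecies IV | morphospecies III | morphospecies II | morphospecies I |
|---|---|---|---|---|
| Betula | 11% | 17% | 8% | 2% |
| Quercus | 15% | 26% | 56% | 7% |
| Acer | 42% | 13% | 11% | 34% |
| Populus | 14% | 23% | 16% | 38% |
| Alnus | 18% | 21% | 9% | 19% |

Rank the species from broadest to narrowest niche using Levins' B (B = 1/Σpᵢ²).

Convert percentages to proportions (divide by 100).
Σp_IVᵢ² = 0.11² + 0.15² + 0.42² + 0.14² + 0.18² = 0.0121 + 0.0225 + 0.1764 + 0.0196 + 0.0324 = 0.2630
B_IV = 1 / 0.2630 = 3.8023
Σp_IIIᵢ² = 0.17² + 0.26² + 0.13² + 0.23² + 0.21² = 0.0289 + 0.0676 + 0.0169 + 0.0529 + 0.0441 = 0.2104
B_III = 1 / 0.2104 = 4.7529
Σp_IIᵢ² = 0.08² + 0.56² + 0.11² + 0.16² + 0.09² = 0.0064 + 0.3136 + 0.0121 + 0.0256 + 0.0081 = 0.3658
B_II = 1 / 0.3658 = 2.7337
Σp_Iᵢ² = 0.02² + 0.07² + 0.34² + 0.38² + 0.19² = 0.0004 + 0.0049 + 0.1156 + 0.1444 + 0.0361 = 0.3014
B_I = 1 / 0.3014 = 3.3179
Ranking by B (broadest → narrowest): morphospecies III (4.75) > morphospecies IV (3.80) > morphospecies I (3.32) > morphospecies II (2.73)

morphospecies III > morphospecies IV > morphospecies I > morphospecies II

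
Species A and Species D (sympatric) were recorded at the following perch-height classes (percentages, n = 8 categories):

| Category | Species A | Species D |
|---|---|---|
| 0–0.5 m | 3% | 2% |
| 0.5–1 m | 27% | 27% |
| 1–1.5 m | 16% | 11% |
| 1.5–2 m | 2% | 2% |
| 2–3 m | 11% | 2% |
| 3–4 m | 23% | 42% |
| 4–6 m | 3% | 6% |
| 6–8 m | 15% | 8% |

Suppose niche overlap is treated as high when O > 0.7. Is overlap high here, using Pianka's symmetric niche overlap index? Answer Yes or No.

Yes

Convert percentages to proportions (divide by 100).
Σ p₁ᵢp₂ᵢ = 0.0006 + 0.0729 + 0.0176 + 0.0004 + 0.0022 + 0.0966 + 0.0018 + 0.0120 = 0.2041
Σp_1ᵢ² = 0.03² + 0.27² + 0.16² + 0.02² + 0.11² + 0.23² + 0.03² + 0.15² = 0.0009 + 0.0729 + 0.0256 + 0.0004 + 0.0121 + 0.0529 + 0.0009 + 0.0225 = 0.1882
Σp_2ᵢ² = 0.02² + 0.27² + 0.11² + 0.02² + 0.02² + 0.42² + 0.06² + 0.08² = 0.0004 + 0.0729 + 0.0121 + 0.0004 + 0.0004 + 0.1764 + 0.0036 + 0.0064 = 0.2726
O = 0.2041 / √(0.1882 × 0.2726) = 0.2041 / 0.22650 = 0.9011
O = 0.9011 > 0.7 → Yes.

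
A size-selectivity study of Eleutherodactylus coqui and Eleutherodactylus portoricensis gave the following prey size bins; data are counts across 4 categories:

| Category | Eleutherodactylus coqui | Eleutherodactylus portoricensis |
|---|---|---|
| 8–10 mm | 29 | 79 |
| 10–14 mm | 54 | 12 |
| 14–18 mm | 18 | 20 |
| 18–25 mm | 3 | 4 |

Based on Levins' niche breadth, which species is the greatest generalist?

Eleutherodactylus coqui

Proportions for Eleutherodactylus coqui (n=104): 29/104=0.2788, 54/104=0.5192, 18/104=0.1731, 3/104=0.0288
Proportions for Eleutherodactylus portoricensis (n=115): 79/115=0.6870, 12/115=0.1043, 20/115=0.1739, 4/115=0.0348
Σp_coquᵢ² = 0.2788² + 0.5192² + 0.1731² + 0.0288² = 0.077729 + 0.269569 + 0.029964 + 0.000829 = 0.378091
B_coqu = 1 / 0.378091 = 2.6449
Σp_portᵢ² = 0.6870² + 0.1043² + 0.1739² + 0.0348² = 0.471969 + 0.010878 + 0.030241 + 0.001211 = 0.514299
B_port = 1 / 0.514299 = 1.9444
Highest B → broadest niche (most generalist): Eleutherodactylus coqui (B = 2.64).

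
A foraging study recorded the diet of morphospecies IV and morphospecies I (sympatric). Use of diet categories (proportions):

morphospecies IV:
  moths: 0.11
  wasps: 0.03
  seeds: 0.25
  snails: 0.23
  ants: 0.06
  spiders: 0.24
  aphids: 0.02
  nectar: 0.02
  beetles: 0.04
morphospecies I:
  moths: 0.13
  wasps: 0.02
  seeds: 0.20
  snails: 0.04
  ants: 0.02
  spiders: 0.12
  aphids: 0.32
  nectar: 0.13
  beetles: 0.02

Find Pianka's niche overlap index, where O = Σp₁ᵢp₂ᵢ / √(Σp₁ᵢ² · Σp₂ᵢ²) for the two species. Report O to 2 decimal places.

0.59

Σ p₁ᵢp₂ᵢ = 0.0143 + 0.0006 + 0.0500 + 0.0092 + 0.0012 + 0.0288 + 0.0064 + 0.0026 + 0.0008 = 0.1139
Σp_1ᵢ² = 0.11² + 0.03² + 0.25² + 0.23² + 0.06² + 0.24² + 0.02² + 0.02² + 0.04² = 0.0121 + 0.0009 + 0.0625 + 0.0529 + 0.0036 + 0.0576 + 0.0004 + 0.0004 + 0.0016 = 0.1920
Σp_2ᵢ² = 0.13² + 0.02² + 0.20² + 0.04² + 0.02² + 0.12² + 0.32² + 0.13² + 0.02² = 0.0169 + 0.0004 + 0.0400 + 0.0016 + 0.0004 + 0.0144 + 0.1024 + 0.0169 + 0.0004 = 0.1934
O = 0.1139 / √(0.1920 × 0.1934) = 0.1139 / 0.19270 = 0.5911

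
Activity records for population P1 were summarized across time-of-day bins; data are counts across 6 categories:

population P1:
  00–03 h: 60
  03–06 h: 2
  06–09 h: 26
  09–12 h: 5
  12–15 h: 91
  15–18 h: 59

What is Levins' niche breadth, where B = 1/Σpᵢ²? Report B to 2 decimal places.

Proportions for population P1 (n=243): 60/243=0.2469, 2/243=0.0082, 26/243=0.1070, 5/243=0.0206, 91/243=0.3745, 59/243=0.2428
Σpᵢ² = 0.2469² + 0.0082² + 0.1070² + 0.0206² + 0.3745² + 0.2428² = 0.060960 + 0.000067 + 0.011449 + 0.000424 + 0.140250 + 0.058952 = 0.272102
B = 1 / 0.272102 = 3.6751

3.68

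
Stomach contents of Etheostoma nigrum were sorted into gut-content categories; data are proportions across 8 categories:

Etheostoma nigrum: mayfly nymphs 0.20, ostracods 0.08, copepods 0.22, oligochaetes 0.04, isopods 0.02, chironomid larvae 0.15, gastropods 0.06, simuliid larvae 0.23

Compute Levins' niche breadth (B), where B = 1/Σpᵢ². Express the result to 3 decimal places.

Σpᵢ² = 0.20² + 0.08² + 0.22² + 0.04² + 0.02² + 0.15² + 0.06² + 0.23² = 0.0400 + 0.0064 + 0.0484 + 0.0016 + 0.0004 + 0.0225 + 0.0036 + 0.0529 = 0.1758
B = 1 / 0.1758 = 5.68828

5.688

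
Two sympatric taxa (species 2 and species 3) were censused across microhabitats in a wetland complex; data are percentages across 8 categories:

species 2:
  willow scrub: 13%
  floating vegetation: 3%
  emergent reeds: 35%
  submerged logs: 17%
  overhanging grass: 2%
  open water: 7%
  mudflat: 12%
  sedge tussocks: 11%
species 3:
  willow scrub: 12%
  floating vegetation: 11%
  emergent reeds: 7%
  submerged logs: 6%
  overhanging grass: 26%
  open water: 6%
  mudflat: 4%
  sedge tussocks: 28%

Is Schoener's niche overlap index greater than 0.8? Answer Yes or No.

Convert percentages to proportions (divide by 100).
Σ|p₁ᵢ − p₂ᵢ| = 0.01 + 0.08 + 0.28 + 0.11 + 0.24 + 0.01 + 0.08 + 0.17 = 0.98
D = 1 − ½ × 0.98 = 1 − 0.490 = 0.5100
D = 0.5100 < 0.8 → No.

No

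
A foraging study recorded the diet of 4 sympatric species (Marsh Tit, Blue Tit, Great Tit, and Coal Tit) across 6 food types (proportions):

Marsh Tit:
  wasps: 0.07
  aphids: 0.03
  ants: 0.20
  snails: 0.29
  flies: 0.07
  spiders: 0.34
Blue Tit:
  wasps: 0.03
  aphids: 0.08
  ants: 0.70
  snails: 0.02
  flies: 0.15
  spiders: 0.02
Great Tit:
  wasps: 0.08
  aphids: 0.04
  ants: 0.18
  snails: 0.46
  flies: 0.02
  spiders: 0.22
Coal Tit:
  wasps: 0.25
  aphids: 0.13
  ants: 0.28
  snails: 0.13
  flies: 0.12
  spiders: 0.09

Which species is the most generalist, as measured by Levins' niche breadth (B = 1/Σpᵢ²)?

Σp_Marsᵢ² = 0.07² + 0.03² + 0.20² + 0.29² + 0.07² + 0.34² = 0.0049 + 0.0009 + 0.0400 + 0.0841 + 0.0049 + 0.1156 = 0.2504
B_Mars = 1 / 0.2504 = 3.9936
Σp_Blueᵢ² = 0.03² + 0.08² + 0.70² + 0.02² + 0.15² + 0.02² = 0.0009 + 0.0064 + 0.4900 + 0.0004 + 0.0225 + 0.0004 = 0.5206
B_Blue = 1 / 0.5206 = 1.9209
Σp_Greaᵢ² = 0.08² + 0.04² + 0.18² + 0.46² + 0.02² + 0.22² = 0.0064 + 0.0016 + 0.0324 + 0.2116 + 0.0004 + 0.0484 = 0.3008
B_Grea = 1 / 0.3008 = 3.3245
Σp_Coalᵢ² = 0.25² + 0.13² + 0.28² + 0.13² + 0.12² + 0.09² = 0.0625 + 0.0169 + 0.0784 + 0.0169 + 0.0144 + 0.0081 = 0.1972
B_Coal = 1 / 0.1972 = 5.0710
Highest B → broadest niche (most generalist): Coal Tit (B = 5.07).

Coal Tit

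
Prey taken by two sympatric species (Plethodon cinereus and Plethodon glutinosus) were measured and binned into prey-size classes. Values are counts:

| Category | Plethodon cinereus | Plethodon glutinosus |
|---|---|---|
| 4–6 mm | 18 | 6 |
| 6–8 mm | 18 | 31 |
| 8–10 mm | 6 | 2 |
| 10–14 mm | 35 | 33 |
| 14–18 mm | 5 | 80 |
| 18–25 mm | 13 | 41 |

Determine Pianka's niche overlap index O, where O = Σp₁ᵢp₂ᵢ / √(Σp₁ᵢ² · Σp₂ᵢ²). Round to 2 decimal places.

Proportions for Plethodon cinereus (n=95): 18/95=0.1895, 18/95=0.1895, 6/95=0.0632, 35/95=0.3684, 5/95=0.0526, 13/95=0.1368
Proportions for Plethodon glutinosus (n=193): 6/193=0.0311, 31/193=0.1606, 2/193=0.0104, 33/193=0.1710, 80/193=0.4145, 41/193=0.2124
Σ p₁ᵢp₂ᵢ = 0.005893 + 0.030434 + 0.000657 + 0.062996 + 0.021803 + 0.029056 = 0.150839
Σp_1ᵢ² = 0.1895² + 0.1895² + 0.0632² + 0.3684² + 0.0526² + 0.1368² = 0.035910 + 0.035910 + 0.003994 + 0.135719 + 0.002767 + 0.018714 = 0.233014
Σp_2ᵢ² = 0.0311² + 0.1606² + 0.0104² + 0.1710² + 0.4145² + 0.2124² = 0.000967 + 0.025792 + 0.000108 + 0.029241 + 0.171810 + 0.045114 = 0.273032
O = 0.150839 / √(0.233014 × 0.273032) = 0.150839 / 0.2522306 = 0.5980

0.60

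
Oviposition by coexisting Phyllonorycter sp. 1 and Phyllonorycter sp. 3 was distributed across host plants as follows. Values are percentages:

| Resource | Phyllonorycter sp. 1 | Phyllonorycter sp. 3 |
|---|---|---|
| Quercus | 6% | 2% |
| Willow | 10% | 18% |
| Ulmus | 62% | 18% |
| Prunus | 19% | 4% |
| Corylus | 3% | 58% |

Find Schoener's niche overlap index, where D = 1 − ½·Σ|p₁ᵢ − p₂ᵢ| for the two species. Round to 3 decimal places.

0.370

Convert percentages to proportions (divide by 100).
Σ|p₁ᵢ − p₂ᵢ| = 0.04 + 0.08 + 0.44 + 0.15 + 0.55 = 1.26
D = 1 − ½ × 1.26 = 1 − 0.630 = 0.37000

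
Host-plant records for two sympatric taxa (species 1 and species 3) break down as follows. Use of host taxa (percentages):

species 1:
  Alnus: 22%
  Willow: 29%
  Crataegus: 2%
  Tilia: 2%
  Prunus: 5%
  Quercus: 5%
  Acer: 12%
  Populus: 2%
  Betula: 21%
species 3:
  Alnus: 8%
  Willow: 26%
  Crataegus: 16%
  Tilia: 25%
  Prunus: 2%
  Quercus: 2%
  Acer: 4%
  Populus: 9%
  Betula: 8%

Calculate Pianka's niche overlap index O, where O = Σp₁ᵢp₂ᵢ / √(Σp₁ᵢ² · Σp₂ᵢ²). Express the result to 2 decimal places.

0.67

Convert percentages to proportions (divide by 100).
Σ p₁ᵢp₂ᵢ = 0.0176 + 0.0754 + 0.0032 + 0.0050 + 0.0010 + 0.0010 + 0.0048 + 0.0018 + 0.0168 = 0.1266
Σp_1ᵢ² = 0.22² + 0.29² + 0.02² + 0.02² + 0.05² + 0.05² + 0.12² + 0.02² + 0.21² = 0.0484 + 0.0841 + 0.0004 + 0.0004 + 0.0025 + 0.0025 + 0.0144 + 0.0004 + 0.0441 = 0.1972
Σp_2ᵢ² = 0.08² + 0.26² + 0.16² + 0.25² + 0.02² + 0.02² + 0.04² + 0.09² + 0.08² = 0.0064 + 0.0676 + 0.0256 + 0.0625 + 0.0004 + 0.0004 + 0.0016 + 0.0081 + 0.0064 = 0.1790
O = 0.1266 / √(0.1972 × 0.1790) = 0.1266 / 0.18788 = 0.6738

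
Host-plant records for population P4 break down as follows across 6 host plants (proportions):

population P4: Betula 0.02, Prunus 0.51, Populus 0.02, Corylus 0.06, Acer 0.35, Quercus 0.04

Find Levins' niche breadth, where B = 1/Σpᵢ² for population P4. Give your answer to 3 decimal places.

Σpᵢ² = 0.02² + 0.51² + 0.02² + 0.06² + 0.35² + 0.04² = 0.0004 + 0.2601 + 0.0004 + 0.0036 + 0.1225 + 0.0016 = 0.3886
B = 1 / 0.3886 = 2.57334

2.573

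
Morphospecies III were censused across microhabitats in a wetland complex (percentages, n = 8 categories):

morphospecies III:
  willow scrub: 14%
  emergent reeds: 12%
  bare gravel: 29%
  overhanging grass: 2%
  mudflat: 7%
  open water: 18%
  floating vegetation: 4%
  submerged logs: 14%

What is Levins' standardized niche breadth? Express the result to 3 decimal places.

Convert percentages to proportions (divide by 100).
Σpᵢ² = 0.14² + 0.12² + 0.29² + 0.02² + 0.07² + 0.18² + 0.04² + 0.14² = 0.0196 + 0.0144 + 0.0841 + 0.0004 + 0.0049 + 0.0324 + 0.0016 + 0.0196 = 0.1770
B = 1 / 0.1770 = 5.64972
Bₛ = (B − 1)/(n − 1) = (5.64972 − 1)/(8 − 1) = 4.64972/7 = 0.66425

0.664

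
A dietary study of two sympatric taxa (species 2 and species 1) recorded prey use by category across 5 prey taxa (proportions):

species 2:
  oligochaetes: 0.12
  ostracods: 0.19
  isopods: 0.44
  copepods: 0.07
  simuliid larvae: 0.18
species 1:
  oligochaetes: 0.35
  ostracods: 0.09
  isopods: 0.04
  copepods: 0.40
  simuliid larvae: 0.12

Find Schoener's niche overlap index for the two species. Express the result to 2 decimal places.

Σ|p₁ᵢ − p₂ᵢ| = 0.23 + 0.10 + 0.40 + 0.33 + 0.06 = 1.12
D = 1 − ½ × 1.12 = 1 − 0.560 = 0.4400

0.44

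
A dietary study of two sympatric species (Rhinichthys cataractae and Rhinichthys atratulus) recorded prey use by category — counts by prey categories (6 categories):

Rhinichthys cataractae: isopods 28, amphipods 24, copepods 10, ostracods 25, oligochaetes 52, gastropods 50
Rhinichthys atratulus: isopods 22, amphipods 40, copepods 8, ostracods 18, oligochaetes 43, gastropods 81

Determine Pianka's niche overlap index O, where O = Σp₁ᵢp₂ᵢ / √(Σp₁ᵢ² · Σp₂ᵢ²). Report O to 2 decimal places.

Proportions for Rhinichthys cataractae (n=189): 28/189=0.1481, 24/189=0.1270, 10/189=0.0529, 25/189=0.1323, 52/189=0.2751, 50/189=0.2646
Proportions for Rhinichthys atratulus (n=212): 22/212=0.1038, 40/212=0.1887, 8/212=0.0377, 18/212=0.0849, 43/212=0.2028, 81/212=0.3821
Σ p₁ᵢp₂ᵢ = 0.015373 + 0.023965 + 0.001994 + 0.011232 + 0.055790 + 0.101104 = 0.209458
Σp_1ᵢ² = 0.1481² + 0.1270² + 0.0529² + 0.1323² + 0.2751² + 0.2646² = 0.021934 + 0.016129 + 0.002798 + 0.017503 + 0.075680 + 0.070013 = 0.204057
Σp_2ᵢ² = 0.1038² + 0.1887² + 0.0377² + 0.0849² + 0.2028² + 0.3821² = 0.010774 + 0.035608 + 0.001421 + 0.007208 + 0.041128 + 0.146000 = 0.242139
O = 0.209458 / √(0.204057 × 0.242139) = 0.209458 / 0.2222840 = 0.9423

0.94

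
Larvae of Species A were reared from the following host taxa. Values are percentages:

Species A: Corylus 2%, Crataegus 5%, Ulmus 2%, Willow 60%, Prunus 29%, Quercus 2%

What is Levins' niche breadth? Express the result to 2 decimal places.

Convert percentages to proportions (divide by 100).
Σpᵢ² = 0.02² + 0.05² + 0.02² + 0.60² + 0.29² + 0.02² = 0.0004 + 0.0025 + 0.0004 + 0.3600 + 0.0841 + 0.0004 = 0.4478
B = 1 / 0.4478 = 2.2331

2.23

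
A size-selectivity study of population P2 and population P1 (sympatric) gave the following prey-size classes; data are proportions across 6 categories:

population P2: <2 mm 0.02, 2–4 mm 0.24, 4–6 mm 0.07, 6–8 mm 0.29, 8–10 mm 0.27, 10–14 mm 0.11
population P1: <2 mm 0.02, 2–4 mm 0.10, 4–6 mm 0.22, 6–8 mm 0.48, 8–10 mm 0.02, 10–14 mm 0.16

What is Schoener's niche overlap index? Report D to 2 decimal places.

Σ|p₁ᵢ − p₂ᵢ| = 0.00 + 0.14 + 0.15 + 0.19 + 0.25 + 0.05 = 0.78
D = 1 − ½ × 0.78 = 1 − 0.390 = 0.6100

0.61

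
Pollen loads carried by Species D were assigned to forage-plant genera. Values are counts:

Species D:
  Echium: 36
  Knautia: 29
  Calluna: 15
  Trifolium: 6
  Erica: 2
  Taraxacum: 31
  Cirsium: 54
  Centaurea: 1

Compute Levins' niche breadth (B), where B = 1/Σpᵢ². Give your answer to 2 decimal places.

4.82

Proportions for Species D (n=174): 36/174=0.2069, 29/174=0.1667, 15/174=0.0862, 6/174=0.0345, 2/174=0.0115, 31/174=0.1782, 54/174=0.3103, 1/174=0.0057
Σpᵢ² = 0.2069² + 0.1667² + 0.0862² + 0.0345² + 0.0115² + 0.1782² + 0.3103² + 0.0057² = 0.042808 + 0.027789 + 0.007430 + 0.001190 + 0.000132 + 0.031755 + 0.096286 + 0.000032 = 0.207422
B = 1 / 0.207422 = 4.8211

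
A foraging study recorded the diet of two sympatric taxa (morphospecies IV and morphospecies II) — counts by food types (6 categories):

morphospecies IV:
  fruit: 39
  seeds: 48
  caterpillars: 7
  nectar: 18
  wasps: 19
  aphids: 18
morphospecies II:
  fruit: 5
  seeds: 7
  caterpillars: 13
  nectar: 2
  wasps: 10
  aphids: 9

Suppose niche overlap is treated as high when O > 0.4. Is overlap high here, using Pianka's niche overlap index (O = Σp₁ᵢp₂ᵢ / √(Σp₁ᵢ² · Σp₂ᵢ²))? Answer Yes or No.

Proportions for morphospecies IV (n=149): 39/149=0.2617, 48/149=0.3221, 7/149=0.0470, 18/149=0.1208, 19/149=0.1275, 18/149=0.1208
Proportions for morphospecies II (n=46): 5/46=0.1087, 7/46=0.1522, 13/46=0.2826, 2/46=0.0435, 10/46=0.2174, 9/46=0.1957
Σ p₁ᵢp₂ᵢ = 0.028447 + 0.049024 + 0.013282 + 0.005255 + 0.027719 + 0.023641 = 0.147368
Σp_1ᵢ² = 0.2617² + 0.3221² + 0.0470² + 0.1208² + 0.1275² + 0.1208² = 0.068487 + 0.103748 + 0.002209 + 0.014593 + 0.016256 + 0.014593 = 0.219886
Σp_2ᵢ² = 0.1087² + 0.1522² + 0.2826² + 0.0435² + 0.2174² + 0.1957² = 0.011816 + 0.023165 + 0.079863 + 0.001892 + 0.047263 + 0.038298 = 0.202297
O = 0.147368 / √(0.219886 × 0.202297) = 0.147368 / 0.2109082 = 0.6987
O = 0.6987 > 0.4 → Yes.

Yes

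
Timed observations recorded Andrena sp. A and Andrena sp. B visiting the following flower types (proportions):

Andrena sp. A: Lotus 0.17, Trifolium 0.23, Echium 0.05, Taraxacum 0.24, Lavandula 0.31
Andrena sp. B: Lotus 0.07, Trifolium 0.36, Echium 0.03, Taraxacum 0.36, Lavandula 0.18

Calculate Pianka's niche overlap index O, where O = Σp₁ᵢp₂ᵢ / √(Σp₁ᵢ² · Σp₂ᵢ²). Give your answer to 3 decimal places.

Σ p₁ᵢp₂ᵢ = 0.0119 + 0.0828 + 0.0015 + 0.0864 + 0.0558 = 0.2384
Σp_1ᵢ² = 0.17² + 0.23² + 0.05² + 0.24² + 0.31² = 0.0289 + 0.0529 + 0.0025 + 0.0576 + 0.0961 = 0.2380
Σp_2ᵢ² = 0.07² + 0.36² + 0.03² + 0.36² + 0.18² = 0.0049 + 0.1296 + 0.0009 + 0.1296 + 0.0324 = 0.2974
O = 0.2384 / √(0.2380 × 0.2974) = 0.2384 / 0.266047 = 0.89608

0.896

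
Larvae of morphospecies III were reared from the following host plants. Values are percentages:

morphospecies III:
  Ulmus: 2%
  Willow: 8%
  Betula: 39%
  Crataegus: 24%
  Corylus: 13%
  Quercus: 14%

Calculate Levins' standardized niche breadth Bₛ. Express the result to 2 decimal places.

Convert percentages to proportions (divide by 100).
Σpᵢ² = 0.02² + 0.08² + 0.39² + 0.24² + 0.13² + 0.14² = 0.0004 + 0.0064 + 0.1521 + 0.0576 + 0.0169 + 0.0196 = 0.2530
B = 1 / 0.2530 = 3.9526
Bₛ = (B − 1)/(n − 1) = (3.9526 − 1)/(6 − 1) = 2.9526/5 = 0.5905

0.59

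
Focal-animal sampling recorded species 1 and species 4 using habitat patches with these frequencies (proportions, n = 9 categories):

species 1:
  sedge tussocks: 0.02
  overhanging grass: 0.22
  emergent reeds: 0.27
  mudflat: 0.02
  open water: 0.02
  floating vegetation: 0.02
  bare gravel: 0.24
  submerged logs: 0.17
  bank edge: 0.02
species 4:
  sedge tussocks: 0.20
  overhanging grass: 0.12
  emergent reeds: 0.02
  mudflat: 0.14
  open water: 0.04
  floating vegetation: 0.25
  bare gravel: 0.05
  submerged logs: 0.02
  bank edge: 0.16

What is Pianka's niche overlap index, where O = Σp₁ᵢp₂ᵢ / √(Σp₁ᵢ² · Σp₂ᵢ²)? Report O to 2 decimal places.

0.34

Σ p₁ᵢp₂ᵢ = 0.0040 + 0.0264 + 0.0054 + 0.0028 + 0.0008 + 0.0050 + 0.0120 + 0.0034 + 0.0032 = 0.0630
Σp_1ᵢ² = 0.02² + 0.22² + 0.27² + 0.02² + 0.02² + 0.02² + 0.24² + 0.17² + 0.02² = 0.0004 + 0.0484 + 0.0729 + 0.0004 + 0.0004 + 0.0004 + 0.0576 + 0.0289 + 0.0004 = 0.2098
Σp_2ᵢ² = 0.20² + 0.12² + 0.02² + 0.14² + 0.04² + 0.25² + 0.05² + 0.02² + 0.16² = 0.0400 + 0.0144 + 0.0004 + 0.0196 + 0.0016 + 0.0625 + 0.0025 + 0.0004 + 0.0256 = 0.1670
O = 0.0630 / √(0.2098 × 0.1670) = 0.0630 / 0.18718 = 0.3366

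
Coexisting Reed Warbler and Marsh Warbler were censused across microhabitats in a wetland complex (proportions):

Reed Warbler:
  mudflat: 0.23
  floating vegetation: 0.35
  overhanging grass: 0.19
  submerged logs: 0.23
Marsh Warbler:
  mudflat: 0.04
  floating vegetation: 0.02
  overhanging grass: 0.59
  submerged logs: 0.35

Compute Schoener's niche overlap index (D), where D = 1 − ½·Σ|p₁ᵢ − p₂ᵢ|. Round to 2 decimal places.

0.48

Σ|p₁ᵢ − p₂ᵢ| = 0.19 + 0.33 + 0.40 + 0.12 = 1.04
D = 1 − ½ × 1.04 = 1 − 0.520 = 0.4800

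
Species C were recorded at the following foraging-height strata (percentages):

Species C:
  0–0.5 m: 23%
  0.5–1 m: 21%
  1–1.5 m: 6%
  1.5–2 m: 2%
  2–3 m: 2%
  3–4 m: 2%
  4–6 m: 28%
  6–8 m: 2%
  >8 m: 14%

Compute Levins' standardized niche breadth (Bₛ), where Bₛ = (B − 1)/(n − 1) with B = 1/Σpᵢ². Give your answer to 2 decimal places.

0.50

Convert percentages to proportions (divide by 100).
Σpᵢ² = 0.23² + 0.21² + 0.06² + 0.02² + 0.02² + 0.02² + 0.28² + 0.02² + 0.14² = 0.0529 + 0.0441 + 0.0036 + 0.0004 + 0.0004 + 0.0004 + 0.0784 + 0.0004 + 0.0196 = 0.2002
B = 1 / 0.2002 = 4.9950
Bₛ = (B − 1)/(n − 1) = (4.9950 − 1)/(9 − 1) = 3.9950/8 = 0.4994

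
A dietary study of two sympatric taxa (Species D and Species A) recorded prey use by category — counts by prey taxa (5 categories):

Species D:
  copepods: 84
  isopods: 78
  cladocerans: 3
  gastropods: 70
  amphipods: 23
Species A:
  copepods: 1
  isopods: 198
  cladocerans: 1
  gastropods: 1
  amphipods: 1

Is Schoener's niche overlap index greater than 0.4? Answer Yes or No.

Proportions for Species D (n=258): 84/258=0.3256, 78/258=0.3023, 3/258=0.0116, 70/258=0.2713, 23/258=0.0891
Proportions for Species A (n=202): 1/202=0.0050, 198/202=0.9802, 1/202=0.0050, 1/202=0.0050, 1/202=0.0050
Σ|p₁ᵢ − p₂ᵢ| = 0.3206 + 0.6779 + 0.0066 + 0.2663 + 0.0841 = 1.3555
D = 1 − ½ × 1.3555 = 1 − 0.67775 = 0.32225
D = 0.32225 < 0.4 → No.

No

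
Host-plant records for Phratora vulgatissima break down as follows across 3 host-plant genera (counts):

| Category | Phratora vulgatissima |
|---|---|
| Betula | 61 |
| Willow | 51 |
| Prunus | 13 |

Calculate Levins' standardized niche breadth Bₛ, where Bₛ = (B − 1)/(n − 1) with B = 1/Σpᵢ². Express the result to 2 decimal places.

Proportions for Phratora vulgatissima (n=125): 61/125=0.4880, 51/125=0.4080, 13/125=0.1040
Σpᵢ² = 0.4880² + 0.4080² + 0.1040² = 0.238144 + 0.166464 + 0.010816 = 0.415424
B = 1 / 0.415424 = 2.4072
Bₛ = (B − 1)/(n − 1) = (2.4072 − 1)/(3 − 1) = 1.4072/2 = 0.7036

0.70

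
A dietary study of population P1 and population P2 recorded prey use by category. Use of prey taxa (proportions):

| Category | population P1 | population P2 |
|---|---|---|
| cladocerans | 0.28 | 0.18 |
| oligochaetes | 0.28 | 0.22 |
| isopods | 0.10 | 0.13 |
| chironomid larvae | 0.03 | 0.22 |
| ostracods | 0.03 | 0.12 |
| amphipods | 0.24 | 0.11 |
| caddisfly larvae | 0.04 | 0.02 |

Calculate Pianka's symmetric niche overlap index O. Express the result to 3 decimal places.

0.818

Σ p₁ᵢp₂ᵢ = 0.0504 + 0.0616 + 0.0130 + 0.0066 + 0.0036 + 0.0264 + 0.0008 = 0.1624
Σp_1ᵢ² = 0.28² + 0.28² + 0.10² + 0.03² + 0.03² + 0.24² + 0.04² = 0.0784 + 0.0784 + 0.0100 + 0.0009 + 0.0009 + 0.0576 + 0.0016 = 0.2278
Σp_2ᵢ² = 0.18² + 0.22² + 0.13² + 0.22² + 0.12² + 0.11² + 0.02² = 0.0324 + 0.0484 + 0.0169 + 0.0484 + 0.0144 + 0.0121 + 0.0004 = 0.1730
O = 0.1624 / √(0.2278 × 0.1730) = 0.1624 / 0.198518 = 0.81806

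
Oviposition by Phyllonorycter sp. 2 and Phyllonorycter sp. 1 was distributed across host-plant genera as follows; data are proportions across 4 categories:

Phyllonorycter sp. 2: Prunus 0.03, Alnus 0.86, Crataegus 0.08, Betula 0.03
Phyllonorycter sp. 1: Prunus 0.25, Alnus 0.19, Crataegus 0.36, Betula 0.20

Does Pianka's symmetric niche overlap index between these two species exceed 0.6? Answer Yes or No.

Σ p₁ᵢp₂ᵢ = 0.0075 + 0.1634 + 0.0288 + 0.0060 = 0.2057
Σp_1ᵢ² = 0.03² + 0.86² + 0.08² + 0.03² = 0.0009 + 0.7396 + 0.0064 + 0.0009 = 0.7478
Σp_2ᵢ² = 0.25² + 0.19² + 0.36² + 0.20² = 0.0625 + 0.0361 + 0.1296 + 0.0400 = 0.2682
O = 0.2057 / √(0.7478 × 0.2682) = 0.2057 / 0.44784 = 0.4593
O = 0.4593 < 0.6 → No.

No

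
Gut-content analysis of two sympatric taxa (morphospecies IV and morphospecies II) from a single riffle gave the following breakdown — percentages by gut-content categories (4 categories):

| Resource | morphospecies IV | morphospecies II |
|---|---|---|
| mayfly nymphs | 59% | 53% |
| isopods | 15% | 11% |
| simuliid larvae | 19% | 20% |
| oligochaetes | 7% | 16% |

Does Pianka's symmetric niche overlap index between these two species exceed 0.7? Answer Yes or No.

Yes

Convert percentages to proportions (divide by 100).
Σ p₁ᵢp₂ᵢ = 0.3127 + 0.0165 + 0.0380 + 0.0112 = 0.3784
Σp_1ᵢ² = 0.59² + 0.15² + 0.19² + 0.07² = 0.3481 + 0.0225 + 0.0361 + 0.0049 = 0.4116
Σp_2ᵢ² = 0.53² + 0.11² + 0.20² + 0.16² = 0.2809 + 0.0121 + 0.0400 + 0.0256 = 0.3586
O = 0.3784 / √(0.4116 × 0.3586) = 0.3784 / 0.38419 = 0.9849
O = 0.9849 > 0.7 → Yes.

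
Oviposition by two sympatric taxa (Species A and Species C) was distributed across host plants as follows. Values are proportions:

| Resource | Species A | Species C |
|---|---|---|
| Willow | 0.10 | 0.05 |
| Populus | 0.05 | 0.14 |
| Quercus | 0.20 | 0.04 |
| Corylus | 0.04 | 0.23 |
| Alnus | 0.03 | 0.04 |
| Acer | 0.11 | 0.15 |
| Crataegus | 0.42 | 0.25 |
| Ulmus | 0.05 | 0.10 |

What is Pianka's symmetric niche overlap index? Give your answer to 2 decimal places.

Σ p₁ᵢp₂ᵢ = 0.0050 + 0.0070 + 0.0080 + 0.0092 + 0.0012 + 0.0165 + 0.1050 + 0.0050 = 0.1569
Σp_1ᵢ² = 0.10² + 0.05² + 0.20² + 0.04² + 0.03² + 0.11² + 0.42² + 0.05² = 0.0100 + 0.0025 + 0.0400 + 0.0016 + 0.0009 + 0.0121 + 0.1764 + 0.0025 = 0.2460
Σp_2ᵢ² = 0.05² + 0.14² + 0.04² + 0.23² + 0.04² + 0.15² + 0.25² + 0.10² = 0.0025 + 0.0196 + 0.0016 + 0.0529 + 0.0016 + 0.0225 + 0.0625 + 0.0100 = 0.1732
O = 0.1569 / √(0.2460 × 0.1732) = 0.1569 / 0.20642 = 0.7601

0.76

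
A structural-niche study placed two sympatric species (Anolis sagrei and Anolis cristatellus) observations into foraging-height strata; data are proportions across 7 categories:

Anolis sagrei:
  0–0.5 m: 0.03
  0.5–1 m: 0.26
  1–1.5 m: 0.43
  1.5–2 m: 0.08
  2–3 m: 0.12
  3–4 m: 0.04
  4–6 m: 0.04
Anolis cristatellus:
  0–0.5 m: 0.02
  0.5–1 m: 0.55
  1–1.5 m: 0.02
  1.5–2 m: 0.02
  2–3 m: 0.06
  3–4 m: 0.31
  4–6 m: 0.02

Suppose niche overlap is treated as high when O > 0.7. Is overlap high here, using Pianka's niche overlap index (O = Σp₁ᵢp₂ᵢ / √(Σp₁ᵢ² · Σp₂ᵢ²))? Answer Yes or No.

No

Σ p₁ᵢp₂ᵢ = 0.0006 + 0.1430 + 0.0086 + 0.0016 + 0.0072 + 0.0124 + 0.0008 = 0.1742
Σp_1ᵢ² = 0.03² + 0.26² + 0.43² + 0.08² + 0.12² + 0.04² + 0.04² = 0.0009 + 0.0676 + 0.1849 + 0.0064 + 0.0144 + 0.0016 + 0.0016 = 0.2774
Σp_2ᵢ² = 0.02² + 0.55² + 0.02² + 0.02² + 0.06² + 0.31² + 0.02² = 0.0004 + 0.3025 + 0.0004 + 0.0004 + 0.0036 + 0.0961 + 0.0004 = 0.4038
O = 0.1742 / √(0.2774 × 0.4038) = 0.1742 / 0.33469 = 0.5205
O = 0.5205 < 0.7 → No.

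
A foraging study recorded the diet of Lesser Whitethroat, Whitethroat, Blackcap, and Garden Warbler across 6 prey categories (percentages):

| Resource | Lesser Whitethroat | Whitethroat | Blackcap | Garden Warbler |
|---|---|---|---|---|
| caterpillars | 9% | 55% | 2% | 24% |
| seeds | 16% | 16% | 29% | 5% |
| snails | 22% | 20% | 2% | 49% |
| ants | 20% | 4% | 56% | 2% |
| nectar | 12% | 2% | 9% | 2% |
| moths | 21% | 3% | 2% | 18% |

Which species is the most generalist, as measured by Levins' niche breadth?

Convert percentages to proportions (divide by 100).
Σp_Lessᵢ² = 0.09² + 0.16² + 0.22² + 0.20² + 0.12² + 0.21² = 0.0081 + 0.0256 + 0.0484 + 0.0400 + 0.0144 + 0.0441 = 0.1806
B_Less = 1 / 0.1806 = 5.5371
Σp_Whitᵢ² = 0.55² + 0.16² + 0.20² + 0.04² + 0.02² + 0.03² = 0.3025 + 0.0256 + 0.0400 + 0.0016 + 0.0004 + 0.0009 = 0.3710
B_Whit = 1 / 0.3710 = 2.6954
Σp_Blacᵢ² = 0.02² + 0.29² + 0.02² + 0.56² + 0.09² + 0.02² = 0.0004 + 0.0841 + 0.0004 + 0.3136 + 0.0081 + 0.0004 = 0.4070
B_Blac = 1 / 0.4070 = 2.4570
Σp_Gardᵢ² = 0.24² + 0.05² + 0.49² + 0.02² + 0.02² + 0.18² = 0.0576 + 0.0025 + 0.2401 + 0.0004 + 0.0004 + 0.0324 = 0.3334
B_Gard = 1 / 0.3334 = 2.9994
Highest B → broadest niche (most generalist): Lesser Whitethroat (B = 5.54).

Lesser Whitethroat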